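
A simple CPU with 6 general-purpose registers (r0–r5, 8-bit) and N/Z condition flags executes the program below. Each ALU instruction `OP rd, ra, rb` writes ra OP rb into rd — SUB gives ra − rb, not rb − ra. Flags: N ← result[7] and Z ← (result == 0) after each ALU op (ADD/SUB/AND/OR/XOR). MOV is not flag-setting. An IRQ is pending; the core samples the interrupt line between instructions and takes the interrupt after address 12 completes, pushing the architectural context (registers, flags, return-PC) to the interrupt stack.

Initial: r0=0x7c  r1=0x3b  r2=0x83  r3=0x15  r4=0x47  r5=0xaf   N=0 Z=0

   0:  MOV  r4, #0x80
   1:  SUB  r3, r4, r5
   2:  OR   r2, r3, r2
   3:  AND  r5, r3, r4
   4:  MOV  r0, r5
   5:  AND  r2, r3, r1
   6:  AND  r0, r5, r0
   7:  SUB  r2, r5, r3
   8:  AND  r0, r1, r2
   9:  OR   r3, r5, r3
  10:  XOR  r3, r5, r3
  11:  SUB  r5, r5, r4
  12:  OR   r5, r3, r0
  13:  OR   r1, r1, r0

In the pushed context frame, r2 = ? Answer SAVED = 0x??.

after  0: r0=0x7c r1=0x3b r2=0x83 r3=0x15 r4=0x80 r5=0xaf  N=0 Z=0
after  1: r0=0x7c r1=0x3b r2=0x83 r3=0xd1 r4=0x80 r5=0xaf  N=1 Z=0
after  2: r0=0x7c r1=0x3b r2=0xd3 r3=0xd1 r4=0x80 r5=0xaf  N=1 Z=0
after  3: r0=0x7c r1=0x3b r2=0xd3 r3=0xd1 r4=0x80 r5=0x80  N=1 Z=0
after  4: r0=0x80 r1=0x3b r2=0xd3 r3=0xd1 r4=0x80 r5=0x80  N=1 Z=0
after  5: r0=0x80 r1=0x3b r2=0x11 r3=0xd1 r4=0x80 r5=0x80  N=0 Z=0
after  6: r0=0x80 r1=0x3b r2=0x11 r3=0xd1 r4=0x80 r5=0x80  N=1 Z=0
after  7: r0=0x80 r1=0x3b r2=0xaf r3=0xd1 r4=0x80 r5=0x80  N=1 Z=0
after  8: r0=0x2b r1=0x3b r2=0xaf r3=0xd1 r4=0x80 r5=0x80  N=0 Z=0
after  9: r0=0x2b r1=0x3b r2=0xaf r3=0xd1 r4=0x80 r5=0x80  N=1 Z=0
after 10: r0=0x2b r1=0x3b r2=0xaf r3=0x51 r4=0x80 r5=0x80  N=0 Z=0
after 11: r0=0x2b r1=0x3b r2=0xaf r3=0x51 r4=0x80 r5=0x00  N=0 Z=1
after 12: r0=0x2b r1=0x3b r2=0xaf r3=0x51 r4=0x80 r5=0x7b  N=0 Z=0
-- IRQ taken; context saved, return-PC = 13 --

SAVED = 0xaf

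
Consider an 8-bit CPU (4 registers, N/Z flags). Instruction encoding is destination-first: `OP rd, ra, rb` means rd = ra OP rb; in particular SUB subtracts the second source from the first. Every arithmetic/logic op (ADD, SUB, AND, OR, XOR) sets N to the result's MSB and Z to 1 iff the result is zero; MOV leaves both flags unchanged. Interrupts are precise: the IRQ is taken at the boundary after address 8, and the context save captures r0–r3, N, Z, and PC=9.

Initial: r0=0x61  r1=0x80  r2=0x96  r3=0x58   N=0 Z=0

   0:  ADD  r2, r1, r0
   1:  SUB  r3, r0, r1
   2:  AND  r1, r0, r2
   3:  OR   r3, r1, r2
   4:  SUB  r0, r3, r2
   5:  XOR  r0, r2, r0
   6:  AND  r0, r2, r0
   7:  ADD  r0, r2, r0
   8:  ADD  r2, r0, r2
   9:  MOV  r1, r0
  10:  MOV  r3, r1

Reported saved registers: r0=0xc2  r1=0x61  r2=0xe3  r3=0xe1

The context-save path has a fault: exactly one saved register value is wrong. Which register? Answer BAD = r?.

after  0: r0=0x61 r1=0x80 r2=0xe1 r3=0x58  N=1 Z=0
after  1: r0=0x61 r1=0x80 r2=0xe1 r3=0xe1  N=1 Z=0
after  2: r0=0x61 r1=0x61 r2=0xe1 r3=0xe1  N=0 Z=0
after  3: r0=0x61 r1=0x61 r2=0xe1 r3=0xe1  N=1 Z=0
after  4: r0=0x00 r1=0x61 r2=0xe1 r3=0xe1  N=0 Z=1
after  5: r0=0xe1 r1=0x61 r2=0xe1 r3=0xe1  N=1 Z=0
after  6: r0=0xe1 r1=0x61 r2=0xe1 r3=0xe1  N=1 Z=0
after  7: r0=0xc2 r1=0x61 r2=0xe1 r3=0xe1  N=1 Z=0
after  8: r0=0xc2 r1=0x61 r2=0xa3 r3=0xe1  N=1 Z=0
-- IRQ taken; context saved, return-PC = 9 --
mismatch: r2: reported 0xe3 vs actual 0xa3

BAD = r2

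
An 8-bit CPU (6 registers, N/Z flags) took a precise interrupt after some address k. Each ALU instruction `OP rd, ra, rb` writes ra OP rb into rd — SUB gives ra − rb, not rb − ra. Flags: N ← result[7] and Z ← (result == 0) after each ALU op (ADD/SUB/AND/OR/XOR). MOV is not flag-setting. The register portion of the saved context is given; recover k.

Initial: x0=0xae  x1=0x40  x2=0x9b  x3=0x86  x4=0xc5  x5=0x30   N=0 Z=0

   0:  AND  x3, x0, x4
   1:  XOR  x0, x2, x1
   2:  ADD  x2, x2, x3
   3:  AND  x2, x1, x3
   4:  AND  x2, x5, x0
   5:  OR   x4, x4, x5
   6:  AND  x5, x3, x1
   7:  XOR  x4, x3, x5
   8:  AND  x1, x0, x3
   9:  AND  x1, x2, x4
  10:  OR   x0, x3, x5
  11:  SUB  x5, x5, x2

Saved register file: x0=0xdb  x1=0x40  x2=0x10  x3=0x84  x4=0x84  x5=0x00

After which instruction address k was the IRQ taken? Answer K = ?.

K = 7

after  0: x0=0xae x1=0x40 x2=0x9b x3=0x84 x4=0xc5 x5=0x30  N=1 Z=0
after  1: x0=0xdb x1=0x40 x2=0x9b x3=0x84 x4=0xc5 x5=0x30  N=1 Z=0
after  2: x0=0xdb x1=0x40 x2=0x1f x3=0x84 x4=0xc5 x5=0x30  N=0 Z=0
after  3: x0=0xdb x1=0x40 x2=0x00 x3=0x84 x4=0xc5 x5=0x30  N=0 Z=1
after  4: x0=0xdb x1=0x40 x2=0x10 x3=0x84 x4=0xc5 x5=0x30  N=0 Z=0
after  5: x0=0xdb x1=0x40 x2=0x10 x3=0x84 x4=0xf5 x5=0x30  N=1 Z=0
after  6: x0=0xdb x1=0x40 x2=0x10 x3=0x84 x4=0xf5 x5=0x00  N=0 Z=1
after  7: x0=0xdb x1=0x40 x2=0x10 x3=0x84 x4=0x84 x5=0x00  N=1 Z=0
-- IRQ taken; context saved, return-PC = 8 --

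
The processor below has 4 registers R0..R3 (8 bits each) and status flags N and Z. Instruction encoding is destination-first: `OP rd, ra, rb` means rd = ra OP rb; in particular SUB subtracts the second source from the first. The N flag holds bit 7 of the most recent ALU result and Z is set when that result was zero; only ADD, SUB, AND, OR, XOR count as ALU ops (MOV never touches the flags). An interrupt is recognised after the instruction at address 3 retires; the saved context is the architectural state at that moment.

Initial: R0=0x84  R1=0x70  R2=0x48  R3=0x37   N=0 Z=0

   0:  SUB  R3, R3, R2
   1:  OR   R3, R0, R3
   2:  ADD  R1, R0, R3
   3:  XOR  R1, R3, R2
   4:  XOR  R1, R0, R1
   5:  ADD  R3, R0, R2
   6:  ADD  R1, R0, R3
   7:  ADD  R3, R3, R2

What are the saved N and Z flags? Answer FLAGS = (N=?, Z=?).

after  0: R0=0x84 R1=0x70 R2=0x48 R3=0xef  N=1 Z=0
after  1: R0=0x84 R1=0x70 R2=0x48 R3=0xef  N=1 Z=0
after  2: R0=0x84 R1=0x73 R2=0x48 R3=0xef  N=0 Z=0
after  3: R0=0x84 R1=0xa7 R2=0x48 R3=0xef  N=1 Z=0
-- IRQ taken; context saved, return-PC = 4 --

FLAGS = (N=1, Z=0)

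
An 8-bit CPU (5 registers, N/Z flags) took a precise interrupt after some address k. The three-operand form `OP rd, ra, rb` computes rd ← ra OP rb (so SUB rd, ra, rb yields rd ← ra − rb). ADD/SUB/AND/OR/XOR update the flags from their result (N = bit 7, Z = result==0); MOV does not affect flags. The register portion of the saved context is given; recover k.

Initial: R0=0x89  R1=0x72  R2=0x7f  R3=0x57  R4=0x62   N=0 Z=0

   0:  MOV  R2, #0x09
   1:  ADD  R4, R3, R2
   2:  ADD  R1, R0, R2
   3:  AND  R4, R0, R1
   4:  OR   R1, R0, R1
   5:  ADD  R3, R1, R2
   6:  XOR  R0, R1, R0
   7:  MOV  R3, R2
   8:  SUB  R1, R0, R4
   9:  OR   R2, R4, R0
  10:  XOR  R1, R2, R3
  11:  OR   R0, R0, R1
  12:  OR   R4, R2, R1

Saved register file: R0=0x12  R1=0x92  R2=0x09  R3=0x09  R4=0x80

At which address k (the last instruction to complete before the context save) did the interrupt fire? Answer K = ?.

after  0: R0=0x89 R1=0x72 R2=0x09 R3=0x57 R4=0x62  N=0 Z=0
after  1: R0=0x89 R1=0x72 R2=0x09 R3=0x57 R4=0x60  N=0 Z=0
after  2: R0=0x89 R1=0x92 R2=0x09 R3=0x57 R4=0x60  N=1 Z=0
after  3: R0=0x89 R1=0x92 R2=0x09 R3=0x57 R4=0x80  N=1 Z=0
after  4: R0=0x89 R1=0x9b R2=0x09 R3=0x57 R4=0x80  N=1 Z=0
after  5: R0=0x89 R1=0x9b R2=0x09 R3=0xa4 R4=0x80  N=1 Z=0
after  6: R0=0x12 R1=0x9b R2=0x09 R3=0xa4 R4=0x80  N=0 Z=0
after  7: R0=0x12 R1=0x9b R2=0x09 R3=0x09 R4=0x80  N=0 Z=0
after  8: R0=0x12 R1=0x92 R2=0x09 R3=0x09 R4=0x80  N=1 Z=0
-- IRQ taken; context saved, return-PC = 9 --

K = 8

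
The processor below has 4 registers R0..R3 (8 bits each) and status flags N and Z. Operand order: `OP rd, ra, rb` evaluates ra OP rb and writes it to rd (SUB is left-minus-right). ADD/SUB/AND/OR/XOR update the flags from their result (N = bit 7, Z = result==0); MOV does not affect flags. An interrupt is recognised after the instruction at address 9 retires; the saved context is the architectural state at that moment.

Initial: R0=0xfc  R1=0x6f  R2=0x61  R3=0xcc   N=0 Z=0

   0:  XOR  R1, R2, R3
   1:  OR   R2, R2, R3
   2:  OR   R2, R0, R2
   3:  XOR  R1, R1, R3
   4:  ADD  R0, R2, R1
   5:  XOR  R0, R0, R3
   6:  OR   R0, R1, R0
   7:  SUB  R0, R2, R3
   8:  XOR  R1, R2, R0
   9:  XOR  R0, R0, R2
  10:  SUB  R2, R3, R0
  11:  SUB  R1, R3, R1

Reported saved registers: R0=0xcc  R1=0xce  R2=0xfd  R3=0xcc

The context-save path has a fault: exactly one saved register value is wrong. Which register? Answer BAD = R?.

after  0: R0=0xfc R1=0xad R2=0x61 R3=0xcc  N=1 Z=0
after  1: R0=0xfc R1=0xad R2=0xed R3=0xcc  N=1 Z=0
after  2: R0=0xfc R1=0xad R2=0xfd R3=0xcc  N=1 Z=0
after  3: R0=0xfc R1=0x61 R2=0xfd R3=0xcc  N=0 Z=0
after  4: R0=0x5e R1=0x61 R2=0xfd R3=0xcc  N=0 Z=0
after  5: R0=0x92 R1=0x61 R2=0xfd R3=0xcc  N=1 Z=0
after  6: R0=0xf3 R1=0x61 R2=0xfd R3=0xcc  N=1 Z=0
after  7: R0=0x31 R1=0x61 R2=0xfd R3=0xcc  N=0 Z=0
after  8: R0=0x31 R1=0xcc R2=0xfd R3=0xcc  N=1 Z=0
after  9: R0=0xcc R1=0xcc R2=0xfd R3=0xcc  N=1 Z=0
-- IRQ taken; context saved, return-PC = 10 --
mismatch: R1: reported 0xce vs actual 0xcc

BAD = R1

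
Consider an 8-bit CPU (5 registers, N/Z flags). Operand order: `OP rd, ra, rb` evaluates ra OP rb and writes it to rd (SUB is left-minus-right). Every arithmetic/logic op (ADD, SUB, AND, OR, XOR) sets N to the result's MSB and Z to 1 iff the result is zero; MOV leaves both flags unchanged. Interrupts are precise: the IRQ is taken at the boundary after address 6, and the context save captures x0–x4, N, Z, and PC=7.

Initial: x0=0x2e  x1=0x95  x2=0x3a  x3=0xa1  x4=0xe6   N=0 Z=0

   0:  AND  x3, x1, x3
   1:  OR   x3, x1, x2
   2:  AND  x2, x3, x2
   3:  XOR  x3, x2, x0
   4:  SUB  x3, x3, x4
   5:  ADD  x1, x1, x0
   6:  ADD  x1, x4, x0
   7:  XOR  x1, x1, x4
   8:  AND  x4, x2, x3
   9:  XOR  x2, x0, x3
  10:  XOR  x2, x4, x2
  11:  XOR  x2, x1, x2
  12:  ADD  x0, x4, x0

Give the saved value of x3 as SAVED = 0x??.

SAVED = 0x2e

after  0: x0=0x2e x1=0x95 x2=0x3a x3=0x81 x4=0xe6  N=1 Z=0
after  1: x0=0x2e x1=0x95 x2=0x3a x3=0xbf x4=0xe6  N=1 Z=0
after  2: x0=0x2e x1=0x95 x2=0x3a x3=0xbf x4=0xe6  N=0 Z=0
after  3: x0=0x2e x1=0x95 x2=0x3a x3=0x14 x4=0xe6  N=0 Z=0
after  4: x0=0x2e x1=0x95 x2=0x3a x3=0x2e x4=0xe6  N=0 Z=0
after  5: x0=0x2e x1=0xc3 x2=0x3a x3=0x2e x4=0xe6  N=1 Z=0
after  6: x0=0x2e x1=0x14 x2=0x3a x3=0x2e x4=0xe6  N=0 Z=0
-- IRQ taken; context saved, return-PC = 7 --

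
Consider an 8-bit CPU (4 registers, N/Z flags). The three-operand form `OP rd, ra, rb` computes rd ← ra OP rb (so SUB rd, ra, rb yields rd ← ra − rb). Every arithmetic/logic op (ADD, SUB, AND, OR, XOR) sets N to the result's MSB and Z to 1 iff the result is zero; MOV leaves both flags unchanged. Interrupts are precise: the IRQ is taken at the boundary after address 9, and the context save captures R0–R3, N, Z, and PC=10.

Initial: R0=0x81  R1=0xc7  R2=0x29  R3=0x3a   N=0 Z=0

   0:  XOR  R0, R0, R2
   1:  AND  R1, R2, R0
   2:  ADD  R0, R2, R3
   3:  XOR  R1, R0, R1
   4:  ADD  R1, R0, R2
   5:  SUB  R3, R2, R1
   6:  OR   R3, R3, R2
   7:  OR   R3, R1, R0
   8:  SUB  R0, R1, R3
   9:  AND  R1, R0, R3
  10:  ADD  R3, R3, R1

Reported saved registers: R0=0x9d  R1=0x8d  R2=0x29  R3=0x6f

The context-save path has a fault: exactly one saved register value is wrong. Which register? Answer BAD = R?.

after  0: R0=0xa8 R1=0xc7 R2=0x29 R3=0x3a  N=1 Z=0
after  1: R0=0xa8 R1=0x28 R2=0x29 R3=0x3a  N=0 Z=0
after  2: R0=0x63 R1=0x28 R2=0x29 R3=0x3a  N=0 Z=0
after  3: R0=0x63 R1=0x4b R2=0x29 R3=0x3a  N=0 Z=0
after  4: R0=0x63 R1=0x8c R2=0x29 R3=0x3a  N=1 Z=0
after  5: R0=0x63 R1=0x8c R2=0x29 R3=0x9d  N=1 Z=0
after  6: R0=0x63 R1=0x8c R2=0x29 R3=0xbd  N=1 Z=0
after  7: R0=0x63 R1=0x8c R2=0x29 R3=0xef  N=1 Z=0
after  8: R0=0x9d R1=0x8c R2=0x29 R3=0xef  N=1 Z=0
after  9: R0=0x9d R1=0x8d R2=0x29 R3=0xef  N=1 Z=0
-- IRQ taken; context saved, return-PC = 10 --
mismatch: R3: reported 0x6f vs actual 0xef

BAD = R3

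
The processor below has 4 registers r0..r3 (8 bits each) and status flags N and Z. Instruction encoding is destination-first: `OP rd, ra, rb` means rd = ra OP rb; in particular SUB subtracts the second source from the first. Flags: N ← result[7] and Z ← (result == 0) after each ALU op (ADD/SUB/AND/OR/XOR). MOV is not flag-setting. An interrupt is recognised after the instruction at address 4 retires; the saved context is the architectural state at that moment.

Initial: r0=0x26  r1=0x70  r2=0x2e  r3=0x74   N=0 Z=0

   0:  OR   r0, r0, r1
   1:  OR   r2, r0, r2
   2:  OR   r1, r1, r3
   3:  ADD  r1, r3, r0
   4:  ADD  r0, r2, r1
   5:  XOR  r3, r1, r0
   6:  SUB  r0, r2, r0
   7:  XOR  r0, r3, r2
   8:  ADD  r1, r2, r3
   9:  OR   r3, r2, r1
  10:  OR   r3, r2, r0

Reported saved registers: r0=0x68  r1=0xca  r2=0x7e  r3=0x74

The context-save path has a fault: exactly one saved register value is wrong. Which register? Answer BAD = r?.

after  0: r0=0x76 r1=0x70 r2=0x2e r3=0x74  N=0 Z=0
after  1: r0=0x76 r1=0x70 r2=0x7e r3=0x74  N=0 Z=0
after  2: r0=0x76 r1=0x74 r2=0x7e r3=0x74  N=0 Z=0
after  3: r0=0x76 r1=0xea r2=0x7e r3=0x74  N=1 Z=0
after  4: r0=0x68 r1=0xea r2=0x7e r3=0x74  N=0 Z=0
-- IRQ taken; context saved, return-PC = 5 --
mismatch: r1: reported 0xca vs actual 0xea

BAD = r1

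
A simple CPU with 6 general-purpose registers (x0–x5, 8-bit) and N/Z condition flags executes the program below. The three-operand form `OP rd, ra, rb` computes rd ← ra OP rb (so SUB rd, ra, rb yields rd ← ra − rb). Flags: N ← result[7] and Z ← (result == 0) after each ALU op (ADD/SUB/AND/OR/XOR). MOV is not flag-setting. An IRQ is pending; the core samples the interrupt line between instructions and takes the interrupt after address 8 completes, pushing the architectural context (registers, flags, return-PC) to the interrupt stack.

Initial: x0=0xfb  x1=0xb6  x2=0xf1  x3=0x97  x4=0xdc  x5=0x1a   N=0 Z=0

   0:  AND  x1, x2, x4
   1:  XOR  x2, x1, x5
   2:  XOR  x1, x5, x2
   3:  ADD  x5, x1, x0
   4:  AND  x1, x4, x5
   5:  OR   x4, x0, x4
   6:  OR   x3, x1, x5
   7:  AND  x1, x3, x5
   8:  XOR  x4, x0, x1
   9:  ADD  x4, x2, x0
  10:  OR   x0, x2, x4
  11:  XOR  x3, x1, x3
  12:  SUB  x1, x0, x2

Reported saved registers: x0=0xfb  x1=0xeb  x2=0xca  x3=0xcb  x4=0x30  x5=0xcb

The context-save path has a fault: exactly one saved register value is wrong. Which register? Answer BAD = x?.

after  0: x0=0xfb x1=0xd0 x2=0xf1 x3=0x97 x4=0xdc x5=0x1a  N=1 Z=0
after  1: x0=0xfb x1=0xd0 x2=0xca x3=0x97 x4=0xdc x5=0x1a  N=1 Z=0
after  2: x0=0xfb x1=0xd0 x2=0xca x3=0x97 x4=0xdc x5=0x1a  N=1 Z=0
after  3: x0=0xfb x1=0xd0 x2=0xca x3=0x97 x4=0xdc x5=0xcb  N=1 Z=0
after  4: x0=0xfb x1=0xc8 x2=0xca x3=0x97 x4=0xdc x5=0xcb  N=1 Z=0
after  5: x0=0xfb x1=0xc8 x2=0xca x3=0x97 x4=0xff x5=0xcb  N=1 Z=0
after  6: x0=0xfb x1=0xc8 x2=0xca x3=0xcb x4=0xff x5=0xcb  N=1 Z=0
after  7: x0=0xfb x1=0xcb x2=0xca x3=0xcb x4=0xff x5=0xcb  N=1 Z=0
after  8: x0=0xfb x1=0xcb x2=0xca x3=0xcb x4=0x30 x5=0xcb  N=0 Z=0
-- IRQ taken; context saved, return-PC = 9 --
mismatch: x1: reported 0xeb vs actual 0xcb

BAD = x1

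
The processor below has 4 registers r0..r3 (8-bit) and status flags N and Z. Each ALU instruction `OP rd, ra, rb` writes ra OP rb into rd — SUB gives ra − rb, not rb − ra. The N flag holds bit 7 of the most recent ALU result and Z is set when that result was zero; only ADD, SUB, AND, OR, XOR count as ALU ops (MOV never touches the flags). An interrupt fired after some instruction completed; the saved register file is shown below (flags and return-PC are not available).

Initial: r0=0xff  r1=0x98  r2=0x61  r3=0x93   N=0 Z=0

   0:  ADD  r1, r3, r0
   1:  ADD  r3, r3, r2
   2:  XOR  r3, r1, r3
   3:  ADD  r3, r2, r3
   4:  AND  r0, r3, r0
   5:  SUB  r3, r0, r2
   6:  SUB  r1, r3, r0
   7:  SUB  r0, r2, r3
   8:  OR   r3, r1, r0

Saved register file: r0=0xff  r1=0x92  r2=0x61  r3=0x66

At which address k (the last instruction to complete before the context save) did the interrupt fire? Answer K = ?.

K = 2

after  0: r0=0xff r1=0x92 r2=0x61 r3=0x93  N=1 Z=0
after  1: r0=0xff r1=0x92 r2=0x61 r3=0xf4  N=1 Z=0
after  2: r0=0xff r1=0x92 r2=0x61 r3=0x66  N=0 Z=0
-- IRQ taken; context saved, return-PC = 3 --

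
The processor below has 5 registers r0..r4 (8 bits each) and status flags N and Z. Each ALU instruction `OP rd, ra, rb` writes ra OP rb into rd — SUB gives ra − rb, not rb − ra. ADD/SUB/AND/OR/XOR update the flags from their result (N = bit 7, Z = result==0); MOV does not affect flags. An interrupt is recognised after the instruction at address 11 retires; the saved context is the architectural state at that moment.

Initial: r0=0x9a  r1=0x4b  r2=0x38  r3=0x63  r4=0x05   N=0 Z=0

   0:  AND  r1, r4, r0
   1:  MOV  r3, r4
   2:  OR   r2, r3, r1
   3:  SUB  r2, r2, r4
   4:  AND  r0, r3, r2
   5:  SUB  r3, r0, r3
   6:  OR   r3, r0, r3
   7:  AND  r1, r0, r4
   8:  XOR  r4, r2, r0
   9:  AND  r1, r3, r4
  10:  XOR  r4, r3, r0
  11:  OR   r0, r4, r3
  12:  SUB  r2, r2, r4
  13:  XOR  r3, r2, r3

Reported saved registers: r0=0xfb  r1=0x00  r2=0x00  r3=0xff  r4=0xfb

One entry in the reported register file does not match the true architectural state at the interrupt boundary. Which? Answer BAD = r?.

BAD = r3

after  0: r0=0x9a r1=0x00 r2=0x38 r3=0x63 r4=0x05  N=0 Z=1
after  1: r0=0x9a r1=0x00 r2=0x38 r3=0x05 r4=0x05  N=0 Z=1
after  2: r0=0x9a r1=0x00 r2=0x05 r3=0x05 r4=0x05  N=0 Z=0
after  3: r0=0x9a r1=0x00 r2=0x00 r3=0x05 r4=0x05  N=0 Z=1
after  4: r0=0x00 r1=0x00 r2=0x00 r3=0x05 r4=0x05  N=0 Z=1
after  5: r0=0x00 r1=0x00 r2=0x00 r3=0xfb r4=0x05  N=1 Z=0
after  6: r0=0x00 r1=0x00 r2=0x00 r3=0xfb r4=0x05  N=1 Z=0
after  7: r0=0x00 r1=0x00 r2=0x00 r3=0xfb r4=0x05  N=0 Z=1
after  8: r0=0x00 r1=0x00 r2=0x00 r3=0xfb r4=0x00  N=0 Z=1
after  9: r0=0x00 r1=0x00 r2=0x00 r3=0xfb r4=0x00  N=0 Z=1
after 10: r0=0x00 r1=0x00 r2=0x00 r3=0xfb r4=0xfb  N=1 Z=0
after 11: r0=0xfb r1=0x00 r2=0x00 r3=0xfb r4=0xfb  N=1 Z=0
-- IRQ taken; context saved, return-PC = 12 --
mismatch: r3: reported 0xff vs actual 0xfb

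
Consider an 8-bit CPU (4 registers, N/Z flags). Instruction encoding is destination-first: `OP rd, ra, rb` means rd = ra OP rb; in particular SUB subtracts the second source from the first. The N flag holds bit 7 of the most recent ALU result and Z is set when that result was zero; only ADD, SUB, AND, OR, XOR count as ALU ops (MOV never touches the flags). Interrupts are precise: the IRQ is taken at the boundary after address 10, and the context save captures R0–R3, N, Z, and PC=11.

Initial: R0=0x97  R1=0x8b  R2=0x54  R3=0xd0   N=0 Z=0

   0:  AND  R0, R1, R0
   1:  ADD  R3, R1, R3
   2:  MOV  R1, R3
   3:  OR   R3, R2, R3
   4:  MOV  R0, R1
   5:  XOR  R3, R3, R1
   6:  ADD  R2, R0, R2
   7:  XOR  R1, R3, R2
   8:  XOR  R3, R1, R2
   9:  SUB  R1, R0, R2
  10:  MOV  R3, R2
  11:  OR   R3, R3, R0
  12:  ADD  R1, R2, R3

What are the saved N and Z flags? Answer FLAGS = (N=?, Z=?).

FLAGS = (N=1, Z=0)

after  0: R0=0x83 R1=0x8b R2=0x54 R3=0xd0  N=1 Z=0
after  1: R0=0x83 R1=0x8b R2=0x54 R3=0x5b  N=0 Z=0
after  2: R0=0x83 R1=0x5b R2=0x54 R3=0x5b  N=0 Z=0
after  3: R0=0x83 R1=0x5b R2=0x54 R3=0x5f  N=0 Z=0
after  4: R0=0x5b R1=0x5b R2=0x54 R3=0x5f  N=0 Z=0
after  5: R0=0x5b R1=0x5b R2=0x54 R3=0x04  N=0 Z=0
after  6: R0=0x5b R1=0x5b R2=0xaf R3=0x04  N=1 Z=0
after  7: R0=0x5b R1=0xab R2=0xaf R3=0x04  N=1 Z=0
after  8: R0=0x5b R1=0xab R2=0xaf R3=0x04  N=0 Z=0
after  9: R0=0x5b R1=0xac R2=0xaf R3=0x04  N=1 Z=0
after 10: R0=0x5b R1=0xac R2=0xaf R3=0xaf  N=1 Z=0
-- IRQ taken; context saved, return-PC = 11 --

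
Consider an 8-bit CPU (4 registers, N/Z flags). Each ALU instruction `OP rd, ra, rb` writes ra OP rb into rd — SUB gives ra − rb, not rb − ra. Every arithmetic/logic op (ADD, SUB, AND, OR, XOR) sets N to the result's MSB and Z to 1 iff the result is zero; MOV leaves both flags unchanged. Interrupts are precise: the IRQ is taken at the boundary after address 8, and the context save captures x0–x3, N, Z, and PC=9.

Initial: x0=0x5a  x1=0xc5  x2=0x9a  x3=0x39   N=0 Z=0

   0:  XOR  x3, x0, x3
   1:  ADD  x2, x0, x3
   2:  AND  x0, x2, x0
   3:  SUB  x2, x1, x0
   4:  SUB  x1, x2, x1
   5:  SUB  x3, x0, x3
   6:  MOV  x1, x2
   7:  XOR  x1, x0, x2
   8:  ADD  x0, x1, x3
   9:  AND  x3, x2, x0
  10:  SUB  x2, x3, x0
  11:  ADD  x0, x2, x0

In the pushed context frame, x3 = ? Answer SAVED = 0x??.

SAVED = 0xb5

after  0: x0=0x5a x1=0xc5 x2=0x9a x3=0x63  N=0 Z=0
after  1: x0=0x5a x1=0xc5 x2=0xbd x3=0x63  N=1 Z=0
after  2: x0=0x18 x1=0xc5 x2=0xbd x3=0x63  N=0 Z=0
after  3: x0=0x18 x1=0xc5 x2=0xad x3=0x63  N=1 Z=0
after  4: x0=0x18 x1=0xe8 x2=0xad x3=0x63  N=1 Z=0
after  5: x0=0x18 x1=0xe8 x2=0xad x3=0xb5  N=1 Z=0
after  6: x0=0x18 x1=0xad x2=0xad x3=0xb5  N=1 Z=0
after  7: x0=0x18 x1=0xb5 x2=0xad x3=0xb5  N=1 Z=0
after  8: x0=0x6a x1=0xb5 x2=0xad x3=0xb5  N=0 Z=0
-- IRQ taken; context saved, return-PC = 9 --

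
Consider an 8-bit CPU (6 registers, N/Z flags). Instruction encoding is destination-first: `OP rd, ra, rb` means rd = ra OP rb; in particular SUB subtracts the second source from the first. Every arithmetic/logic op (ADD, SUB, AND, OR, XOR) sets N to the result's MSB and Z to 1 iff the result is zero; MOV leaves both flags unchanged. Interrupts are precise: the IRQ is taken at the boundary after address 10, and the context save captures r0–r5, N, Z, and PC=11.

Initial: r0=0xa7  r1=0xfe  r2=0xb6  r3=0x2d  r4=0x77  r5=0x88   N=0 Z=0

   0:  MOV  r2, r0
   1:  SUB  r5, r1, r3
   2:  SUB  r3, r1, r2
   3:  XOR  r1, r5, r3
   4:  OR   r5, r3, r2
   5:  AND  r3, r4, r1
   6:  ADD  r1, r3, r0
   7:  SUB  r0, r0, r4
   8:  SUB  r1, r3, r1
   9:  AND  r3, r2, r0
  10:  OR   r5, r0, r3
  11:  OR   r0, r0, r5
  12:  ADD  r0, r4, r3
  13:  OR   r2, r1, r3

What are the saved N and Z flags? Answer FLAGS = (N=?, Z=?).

FLAGS = (N=0, Z=0)

after  0: r0=0xa7 r1=0xfe r2=0xa7 r3=0x2d r4=0x77 r5=0x88  N=0 Z=0
after  1: r0=0xa7 r1=0xfe r2=0xa7 r3=0x2d r4=0x77 r5=0xd1  N=1 Z=0
after  2: r0=0xa7 r1=0xfe r2=0xa7 r3=0x57 r4=0x77 r5=0xd1  N=0 Z=0
after  3: r0=0xa7 r1=0x86 r2=0xa7 r3=0x57 r4=0x77 r5=0xd1  N=1 Z=0
after  4: r0=0xa7 r1=0x86 r2=0xa7 r3=0x57 r4=0x77 r5=0xf7  N=1 Z=0
after  5: r0=0xa7 r1=0x86 r2=0xa7 r3=0x06 r4=0x77 r5=0xf7  N=0 Z=0
after  6: r0=0xa7 r1=0xad r2=0xa7 r3=0x06 r4=0x77 r5=0xf7  N=1 Z=0
after  7: r0=0x30 r1=0xad r2=0xa7 r3=0x06 r4=0x77 r5=0xf7  N=0 Z=0
after  8: r0=0x30 r1=0x59 r2=0xa7 r3=0x06 r4=0x77 r5=0xf7  N=0 Z=0
after  9: r0=0x30 r1=0x59 r2=0xa7 r3=0x20 r4=0x77 r5=0xf7  N=0 Z=0
after 10: r0=0x30 r1=0x59 r2=0xa7 r3=0x20 r4=0x77 r5=0x30  N=0 Z=0
-- IRQ taken; context saved, return-PC = 11 --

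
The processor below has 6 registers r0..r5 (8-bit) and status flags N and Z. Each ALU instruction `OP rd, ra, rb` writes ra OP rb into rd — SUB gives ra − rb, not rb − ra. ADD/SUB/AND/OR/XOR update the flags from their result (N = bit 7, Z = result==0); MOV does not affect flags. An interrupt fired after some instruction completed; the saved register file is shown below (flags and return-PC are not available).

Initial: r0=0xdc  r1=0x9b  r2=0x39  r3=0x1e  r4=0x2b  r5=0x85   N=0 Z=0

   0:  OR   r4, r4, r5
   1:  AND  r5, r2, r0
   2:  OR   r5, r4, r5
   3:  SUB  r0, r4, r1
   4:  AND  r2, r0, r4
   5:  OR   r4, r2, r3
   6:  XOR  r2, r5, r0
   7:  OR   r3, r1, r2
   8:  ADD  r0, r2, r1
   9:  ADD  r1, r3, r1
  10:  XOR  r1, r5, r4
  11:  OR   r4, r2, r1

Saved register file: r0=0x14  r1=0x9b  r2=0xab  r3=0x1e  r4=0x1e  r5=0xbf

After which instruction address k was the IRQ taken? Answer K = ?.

K = 6

after  0: r0=0xdc r1=0x9b r2=0x39 r3=0x1e r4=0xaf r5=0x85  N=1 Z=0
after  1: r0=0xdc r1=0x9b r2=0x39 r3=0x1e r4=0xaf r5=0x18  N=0 Z=0
after  2: r0=0xdc r1=0x9b r2=0x39 r3=0x1e r4=0xaf r5=0xbf  N=1 Z=0
after  3: r0=0x14 r1=0x9b r2=0x39 r3=0x1e r4=0xaf r5=0xbf  N=0 Z=0
after  4: r0=0x14 r1=0x9b r2=0x04 r3=0x1e r4=0xaf r5=0xbf  N=0 Z=0
after  5: r0=0x14 r1=0x9b r2=0x04 r3=0x1e r4=0x1e r5=0xbf  N=0 Z=0
after  6: r0=0x14 r1=0x9b r2=0xab r3=0x1e r4=0x1e r5=0xbf  N=1 Z=0
-- IRQ taken; context saved, return-PC = 7 --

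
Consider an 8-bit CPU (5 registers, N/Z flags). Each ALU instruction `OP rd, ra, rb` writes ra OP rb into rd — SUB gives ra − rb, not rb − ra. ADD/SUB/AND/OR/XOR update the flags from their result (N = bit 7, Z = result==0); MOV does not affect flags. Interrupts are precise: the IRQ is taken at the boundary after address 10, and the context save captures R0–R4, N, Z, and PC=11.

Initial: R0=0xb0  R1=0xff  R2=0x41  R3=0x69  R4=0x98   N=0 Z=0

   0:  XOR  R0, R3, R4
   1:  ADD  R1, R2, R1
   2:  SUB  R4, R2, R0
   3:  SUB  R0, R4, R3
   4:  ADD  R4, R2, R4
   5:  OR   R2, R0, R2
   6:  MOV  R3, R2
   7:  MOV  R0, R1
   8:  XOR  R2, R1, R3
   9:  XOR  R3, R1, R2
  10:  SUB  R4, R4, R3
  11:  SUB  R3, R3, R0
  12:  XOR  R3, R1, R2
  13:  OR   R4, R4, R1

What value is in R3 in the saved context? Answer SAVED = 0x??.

SAVED = 0xe7

after  0: R0=0xf1 R1=0xff R2=0x41 R3=0x69 R4=0x98  N=1 Z=0
after  1: R0=0xf1 R1=0x40 R2=0x41 R3=0x69 R4=0x98  N=0 Z=0
after  2: R0=0xf1 R1=0x40 R2=0x41 R3=0x69 R4=0x50  N=0 Z=0
after  3: R0=0xe7 R1=0x40 R2=0x41 R3=0x69 R4=0x50  N=1 Z=0
after  4: R0=0xe7 R1=0x40 R2=0x41 R3=0x69 R4=0x91  N=1 Z=0
after  5: R0=0xe7 R1=0x40 R2=0xe7 R3=0x69 R4=0x91  N=1 Z=0
after  6: R0=0xe7 R1=0x40 R2=0xe7 R3=0xe7 R4=0x91  N=1 Z=0
after  7: R0=0x40 R1=0x40 R2=0xe7 R3=0xe7 R4=0x91  N=1 Z=0
after  8: R0=0x40 R1=0x40 R2=0xa7 R3=0xe7 R4=0x91  N=1 Z=0
after  9: R0=0x40 R1=0x40 R2=0xa7 R3=0xe7 R4=0x91  N=1 Z=0
after 10: R0=0x40 R1=0x40 R2=0xa7 R3=0xe7 R4=0xaa  N=1 Z=0
-- IRQ taken; context saved, return-PC = 11 --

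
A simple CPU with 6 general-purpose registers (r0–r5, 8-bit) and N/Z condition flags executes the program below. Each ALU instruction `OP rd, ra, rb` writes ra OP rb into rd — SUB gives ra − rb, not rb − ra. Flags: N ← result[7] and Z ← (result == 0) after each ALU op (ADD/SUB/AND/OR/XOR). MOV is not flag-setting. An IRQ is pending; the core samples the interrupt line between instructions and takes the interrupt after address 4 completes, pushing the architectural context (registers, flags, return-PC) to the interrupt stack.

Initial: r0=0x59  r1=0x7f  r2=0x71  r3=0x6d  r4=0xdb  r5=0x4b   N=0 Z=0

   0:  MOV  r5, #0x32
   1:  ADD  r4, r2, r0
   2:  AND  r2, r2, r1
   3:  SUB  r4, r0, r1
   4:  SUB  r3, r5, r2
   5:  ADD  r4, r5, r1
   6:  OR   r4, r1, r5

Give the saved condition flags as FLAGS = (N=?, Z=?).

after  0: r0=0x59 r1=0x7f r2=0x71 r3=0x6d r4=0xdb r5=0x32  N=0 Z=0
after  1: r0=0x59 r1=0x7f r2=0x71 r3=0x6d r4=0xca r5=0x32  N=1 Z=0
after  2: r0=0x59 r1=0x7f r2=0x71 r3=0x6d r4=0xca r5=0x32  N=0 Z=0
after  3: r0=0x59 r1=0x7f r2=0x71 r3=0x6d r4=0xda r5=0x32  N=1 Z=0
after  4: r0=0x59 r1=0x7f r2=0x71 r3=0xc1 r4=0xda r5=0x32  N=1 Z=0
-- IRQ taken; context saved, return-PC = 5 --

FLAGS = (N=1, Z=0)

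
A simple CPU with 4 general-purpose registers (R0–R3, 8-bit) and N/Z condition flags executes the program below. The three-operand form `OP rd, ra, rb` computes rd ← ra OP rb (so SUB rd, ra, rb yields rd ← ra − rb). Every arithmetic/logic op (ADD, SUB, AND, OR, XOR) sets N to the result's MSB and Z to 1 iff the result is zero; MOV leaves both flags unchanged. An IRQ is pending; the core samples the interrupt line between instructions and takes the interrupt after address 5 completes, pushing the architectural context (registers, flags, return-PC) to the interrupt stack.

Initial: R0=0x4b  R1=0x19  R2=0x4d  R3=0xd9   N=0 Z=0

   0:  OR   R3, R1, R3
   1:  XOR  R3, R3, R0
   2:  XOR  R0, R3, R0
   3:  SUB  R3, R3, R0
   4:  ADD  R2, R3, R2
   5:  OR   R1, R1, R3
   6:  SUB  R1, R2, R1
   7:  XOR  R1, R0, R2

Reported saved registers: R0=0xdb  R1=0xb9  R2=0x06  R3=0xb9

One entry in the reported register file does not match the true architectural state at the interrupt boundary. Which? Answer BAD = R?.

BAD = R0

after  0: R0=0x4b R1=0x19 R2=0x4d R3=0xd9  N=1 Z=0
after  1: R0=0x4b R1=0x19 R2=0x4d R3=0x92  N=1 Z=0
after  2: R0=0xd9 R1=0x19 R2=0x4d R3=0x92  N=1 Z=0
after  3: R0=0xd9 R1=0x19 R2=0x4d R3=0xb9  N=1 Z=0
after  4: R0=0xd9 R1=0x19 R2=0x06 R3=0xb9  N=0 Z=0
after  5: R0=0xd9 R1=0xb9 R2=0x06 R3=0xb9  N=1 Z=0
-- IRQ taken; context saved, return-PC = 6 --
mismatch: R0: reported 0xdb vs actual 0xd9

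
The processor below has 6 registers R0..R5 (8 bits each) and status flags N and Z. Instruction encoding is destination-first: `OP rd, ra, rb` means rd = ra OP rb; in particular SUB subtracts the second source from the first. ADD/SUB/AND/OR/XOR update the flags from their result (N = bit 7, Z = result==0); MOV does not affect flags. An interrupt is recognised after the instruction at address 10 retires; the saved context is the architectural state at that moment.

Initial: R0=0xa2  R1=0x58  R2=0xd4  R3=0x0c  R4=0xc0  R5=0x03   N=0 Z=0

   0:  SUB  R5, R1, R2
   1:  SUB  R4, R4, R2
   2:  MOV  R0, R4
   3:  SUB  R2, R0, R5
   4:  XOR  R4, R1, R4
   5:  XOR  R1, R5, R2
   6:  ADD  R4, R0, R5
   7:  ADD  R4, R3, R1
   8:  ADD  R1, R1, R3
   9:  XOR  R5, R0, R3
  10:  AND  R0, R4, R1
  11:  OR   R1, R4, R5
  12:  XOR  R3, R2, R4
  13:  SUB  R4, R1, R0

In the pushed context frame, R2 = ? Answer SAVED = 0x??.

SAVED = 0x68

after  0: R0=0xa2 R1=0x58 R2=0xd4 R3=0x0c R4=0xc0 R5=0x84  N=1 Z=0
after  1: R0=0xa2 R1=0x58 R2=0xd4 R3=0x0c R4=0xec R5=0x84  N=1 Z=0
after  2: R0=0xec R1=0x58 R2=0xd4 R3=0x0c R4=0xec R5=0x84  N=1 Z=0
after  3: R0=0xec R1=0x58 R2=0x68 R3=0x0c R4=0xec R5=0x84  N=0 Z=0
after  4: R0=0xec R1=0x58 R2=0x68 R3=0x0c R4=0xb4 R5=0x84  N=1 Z=0
after  5: R0=0xec R1=0xec R2=0x68 R3=0x0c R4=0xb4 R5=0x84  N=1 Z=0
after  6: R0=0xec R1=0xec R2=0x68 R3=0x0c R4=0x70 R5=0x84  N=0 Z=0
after  7: R0=0xec R1=0xec R2=0x68 R3=0x0c R4=0xf8 R5=0x84  N=1 Z=0
after  8: R0=0xec R1=0xf8 R2=0x68 R3=0x0c R4=0xf8 R5=0x84  N=1 Z=0
after  9: R0=0xec R1=0xf8 R2=0x68 R3=0x0c R4=0xf8 R5=0xe0  N=1 Z=0
after 10: R0=0xf8 R1=0xf8 R2=0x68 R3=0x0c R4=0xf8 R5=0xe0  N=1 Z=0
-- IRQ taken; context saved, return-PC = 11 --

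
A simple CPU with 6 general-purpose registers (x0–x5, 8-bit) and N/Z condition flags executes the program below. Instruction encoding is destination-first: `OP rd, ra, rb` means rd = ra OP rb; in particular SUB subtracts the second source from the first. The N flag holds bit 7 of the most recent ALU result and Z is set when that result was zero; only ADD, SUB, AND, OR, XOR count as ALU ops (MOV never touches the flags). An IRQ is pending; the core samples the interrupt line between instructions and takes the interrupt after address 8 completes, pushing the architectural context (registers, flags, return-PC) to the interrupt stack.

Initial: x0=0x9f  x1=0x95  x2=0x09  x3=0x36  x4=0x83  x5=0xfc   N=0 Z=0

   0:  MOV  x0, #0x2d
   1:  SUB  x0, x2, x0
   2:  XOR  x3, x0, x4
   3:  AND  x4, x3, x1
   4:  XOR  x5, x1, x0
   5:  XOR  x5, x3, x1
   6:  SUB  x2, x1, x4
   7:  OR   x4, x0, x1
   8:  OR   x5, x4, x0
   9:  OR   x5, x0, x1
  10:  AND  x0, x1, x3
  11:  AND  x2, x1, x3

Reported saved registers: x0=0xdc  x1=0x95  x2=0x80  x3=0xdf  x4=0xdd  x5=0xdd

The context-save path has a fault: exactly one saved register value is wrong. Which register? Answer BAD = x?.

BAD = x3

after  0: x0=0x2d x1=0x95 x2=0x09 x3=0x36 x4=0x83 x5=0xfc  N=0 Z=0
after  1: x0=0xdc x1=0x95 x2=0x09 x3=0x36 x4=0x83 x5=0xfc  N=1 Z=0
after  2: x0=0xdc x1=0x95 x2=0x09 x3=0x5f x4=0x83 x5=0xfc  N=0 Z=0
after  3: x0=0xdc x1=0x95 x2=0x09 x3=0x5f x4=0x15 x5=0xfc  N=0 Z=0
after  4: x0=0xdc x1=0x95 x2=0x09 x3=0x5f x4=0x15 x5=0x49  N=0 Z=0
after  5: x0=0xdc x1=0x95 x2=0x09 x3=0x5f x4=0x15 x5=0xca  N=1 Z=0
after  6: x0=0xdc x1=0x95 x2=0x80 x3=0x5f x4=0x15 x5=0xca  N=1 Z=0
after  7: x0=0xdc x1=0x95 x2=0x80 x3=0x5f x4=0xdd x5=0xca  N=1 Z=0
after  8: x0=0xdc x1=0x95 x2=0x80 x3=0x5f x4=0xdd x5=0xdd  N=1 Z=0
-- IRQ taken; context saved, return-PC = 9 --
mismatch: x3: reported 0xdf vs actual 0x5f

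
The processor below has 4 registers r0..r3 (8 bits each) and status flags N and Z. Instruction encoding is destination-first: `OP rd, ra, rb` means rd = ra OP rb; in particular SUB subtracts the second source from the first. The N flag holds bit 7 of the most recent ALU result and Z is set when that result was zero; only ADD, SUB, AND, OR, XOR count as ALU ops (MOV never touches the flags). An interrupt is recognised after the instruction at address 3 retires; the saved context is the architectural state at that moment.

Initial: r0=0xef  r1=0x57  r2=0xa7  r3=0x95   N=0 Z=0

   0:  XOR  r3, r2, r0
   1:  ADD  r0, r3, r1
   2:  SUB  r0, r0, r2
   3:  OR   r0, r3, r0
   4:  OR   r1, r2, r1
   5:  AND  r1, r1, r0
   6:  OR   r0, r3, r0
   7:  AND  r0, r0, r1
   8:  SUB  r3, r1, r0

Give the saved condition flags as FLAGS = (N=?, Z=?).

FLAGS = (N=1, Z=0)

after  0: r0=0xef r1=0x57 r2=0xa7 r3=0x48  N=0 Z=0
after  1: r0=0x9f r1=0x57 r2=0xa7 r3=0x48  N=1 Z=0
after  2: r0=0xf8 r1=0x57 r2=0xa7 r3=0x48  N=1 Z=0
after  3: r0=0xf8 r1=0x57 r2=0xa7 r3=0x48  N=1 Z=0
-- IRQ taken; context saved, return-PC = 4 --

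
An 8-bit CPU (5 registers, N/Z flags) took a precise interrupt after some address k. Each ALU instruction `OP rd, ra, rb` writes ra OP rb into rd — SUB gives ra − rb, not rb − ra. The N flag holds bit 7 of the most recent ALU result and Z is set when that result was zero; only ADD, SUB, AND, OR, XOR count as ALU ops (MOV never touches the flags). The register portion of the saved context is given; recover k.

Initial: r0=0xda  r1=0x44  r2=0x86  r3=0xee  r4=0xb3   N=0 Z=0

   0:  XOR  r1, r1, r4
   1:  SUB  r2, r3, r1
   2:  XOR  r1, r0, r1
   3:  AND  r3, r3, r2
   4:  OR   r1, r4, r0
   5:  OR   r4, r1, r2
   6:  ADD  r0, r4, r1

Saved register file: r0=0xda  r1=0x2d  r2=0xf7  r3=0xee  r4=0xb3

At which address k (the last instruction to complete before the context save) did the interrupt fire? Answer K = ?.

after  0: r0=0xda r1=0xf7 r2=0x86 r3=0xee r4=0xb3  N=1 Z=0
after  1: r0=0xda r1=0xf7 r2=0xf7 r3=0xee r4=0xb3  N=1 Z=0
after  2: r0=0xda r1=0x2d r2=0xf7 r3=0xee r4=0xb3  N=0 Z=0
-- IRQ taken; context saved, return-PC = 3 --

K = 2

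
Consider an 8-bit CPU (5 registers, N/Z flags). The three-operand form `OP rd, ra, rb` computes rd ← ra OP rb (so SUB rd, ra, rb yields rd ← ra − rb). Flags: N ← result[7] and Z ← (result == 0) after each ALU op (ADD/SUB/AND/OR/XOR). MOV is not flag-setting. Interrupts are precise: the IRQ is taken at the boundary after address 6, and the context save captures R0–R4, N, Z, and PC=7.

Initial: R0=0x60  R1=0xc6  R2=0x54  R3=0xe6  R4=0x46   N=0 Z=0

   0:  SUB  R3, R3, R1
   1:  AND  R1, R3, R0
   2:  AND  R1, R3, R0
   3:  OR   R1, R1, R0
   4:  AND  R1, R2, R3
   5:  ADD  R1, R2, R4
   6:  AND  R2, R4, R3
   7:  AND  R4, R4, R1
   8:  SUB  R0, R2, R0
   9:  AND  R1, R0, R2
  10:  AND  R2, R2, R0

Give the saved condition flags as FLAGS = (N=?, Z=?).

after  0: R0=0x60 R1=0xc6 R2=0x54 R3=0x20 R4=0x46  N=0 Z=0
after  1: R0=0x60 R1=0x20 R2=0x54 R3=0x20 R4=0x46  N=0 Z=0
after  2: R0=0x60 R1=0x20 R2=0x54 R3=0x20 R4=0x46  N=0 Z=0
after  3: R0=0x60 R1=0x60 R2=0x54 R3=0x20 R4=0x46  N=0 Z=0
after  4: R0=0x60 R1=0x00 R2=0x54 R3=0x20 R4=0x46  N=0 Z=1
after  5: R0=0x60 R1=0x9a R2=0x54 R3=0x20 R4=0x46  N=1 Z=0
after  6: R0=0x60 R1=0x9a R2=0x00 R3=0x20 R4=0x46  N=0 Z=1
-- IRQ taken; context saved, return-PC = 7 --

FLAGS = (N=0, Z=1)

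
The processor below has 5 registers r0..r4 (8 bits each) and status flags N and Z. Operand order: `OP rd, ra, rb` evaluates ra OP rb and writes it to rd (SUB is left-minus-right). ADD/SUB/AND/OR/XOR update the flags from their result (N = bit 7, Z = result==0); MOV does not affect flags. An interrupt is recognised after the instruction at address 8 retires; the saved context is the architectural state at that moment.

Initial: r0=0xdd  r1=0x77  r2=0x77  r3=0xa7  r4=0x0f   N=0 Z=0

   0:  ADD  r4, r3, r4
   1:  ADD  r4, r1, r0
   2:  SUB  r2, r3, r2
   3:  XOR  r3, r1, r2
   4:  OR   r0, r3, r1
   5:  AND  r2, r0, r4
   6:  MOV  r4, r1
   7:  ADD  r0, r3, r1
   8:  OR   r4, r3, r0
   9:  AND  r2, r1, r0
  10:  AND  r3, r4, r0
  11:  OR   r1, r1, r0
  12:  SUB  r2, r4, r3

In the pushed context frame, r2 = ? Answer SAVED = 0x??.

after  0: r0=0xdd r1=0x77 r2=0x77 r3=0xa7 r4=0xb6  N=1 Z=0
after  1: r0=0xdd r1=0x77 r2=0x77 r3=0xa7 r4=0x54  N=0 Z=0
after  2: r0=0xdd r1=0x77 r2=0x30 r3=0xa7 r4=0x54  N=0 Z=0
after  3: r0=0xdd r1=0x77 r2=0x30 r3=0x47 r4=0x54  N=0 Z=0
after  4: r0=0x77 r1=0x77 r2=0x30 r3=0x47 r4=0x54  N=0 Z=0
after  5: r0=0x77 r1=0x77 r2=0x54 r3=0x47 r4=0x54  N=0 Z=0
after  6: r0=0x77 r1=0x77 r2=0x54 r3=0x47 r4=0x77  N=0 Z=0
after  7: r0=0xbe r1=0x77 r2=0x54 r3=0x47 r4=0x77  N=1 Z=0
after  8: r0=0xbe r1=0x77 r2=0x54 r3=0x47 r4=0xff  N=1 Z=0
-- IRQ taken; context saved, return-PC = 9 --

SAVED = 0x54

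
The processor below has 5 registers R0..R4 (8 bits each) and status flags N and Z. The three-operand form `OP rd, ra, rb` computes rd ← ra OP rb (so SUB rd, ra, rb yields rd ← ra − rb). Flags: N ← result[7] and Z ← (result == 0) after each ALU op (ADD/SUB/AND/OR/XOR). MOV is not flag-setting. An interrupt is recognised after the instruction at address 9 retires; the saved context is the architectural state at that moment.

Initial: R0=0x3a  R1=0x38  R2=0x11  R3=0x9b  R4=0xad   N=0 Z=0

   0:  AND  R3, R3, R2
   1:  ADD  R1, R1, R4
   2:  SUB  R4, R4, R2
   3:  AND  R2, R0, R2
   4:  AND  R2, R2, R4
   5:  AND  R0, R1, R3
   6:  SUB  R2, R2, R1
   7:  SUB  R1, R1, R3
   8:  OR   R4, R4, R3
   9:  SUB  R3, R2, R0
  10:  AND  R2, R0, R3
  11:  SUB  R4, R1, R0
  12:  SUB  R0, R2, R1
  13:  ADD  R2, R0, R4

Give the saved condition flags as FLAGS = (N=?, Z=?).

after  0: R0=0x3a R1=0x38 R2=0x11 R3=0x11 R4=0xad  N=0 Z=0
after  1: R0=0x3a R1=0xe5 R2=0x11 R3=0x11 R4=0xad  N=1 Z=0
after  2: R0=0x3a R1=0xe5 R2=0x11 R3=0x11 R4=0x9c  N=1 Z=0
after  3: R0=0x3a R1=0xe5 R2=0x10 R3=0x11 R4=0x9c  N=0 Z=0
after  4: R0=0x3a R1=0xe5 R2=0x10 R3=0x11 R4=0x9c  N=0 Z=0
after  5: R0=0x01 R1=0xe5 R2=0x10 R3=0x11 R4=0x9c  N=0 Z=0
after  6: R0=0x01 R1=0xe5 R2=0x2b R3=0x11 R4=0x9c  N=0 Z=0
after  7: R0=0x01 R1=0xd4 R2=0x2b R3=0x11 R4=0x9c  N=1 Z=0
after  8: R0=0x01 R1=0xd4 R2=0x2b R3=0x11 R4=0x9d  N=1 Z=0
after  9: R0=0x01 R1=0xd4 R2=0x2b R3=0x2a R4=0x9d  N=0 Z=0
-- IRQ taken; context saved, return-PC = 10 --

FLAGS = (N=0, Z=0)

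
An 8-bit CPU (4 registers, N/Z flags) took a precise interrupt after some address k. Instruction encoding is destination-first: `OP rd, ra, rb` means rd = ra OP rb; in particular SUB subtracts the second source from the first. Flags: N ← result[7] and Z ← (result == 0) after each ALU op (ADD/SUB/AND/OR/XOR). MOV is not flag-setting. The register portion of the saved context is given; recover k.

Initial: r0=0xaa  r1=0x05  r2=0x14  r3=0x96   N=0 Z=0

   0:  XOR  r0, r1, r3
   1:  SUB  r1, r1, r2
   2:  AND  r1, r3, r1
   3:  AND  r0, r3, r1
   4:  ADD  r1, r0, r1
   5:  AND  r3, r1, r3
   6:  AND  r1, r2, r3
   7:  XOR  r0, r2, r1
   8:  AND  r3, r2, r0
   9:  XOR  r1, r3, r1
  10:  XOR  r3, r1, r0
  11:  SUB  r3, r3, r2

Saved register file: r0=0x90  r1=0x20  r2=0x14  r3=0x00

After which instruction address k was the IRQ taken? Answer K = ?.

K = 5

after  0: r0=0x93 r1=0x05 r2=0x14 r3=0x96  N=1 Z=0
after  1: r0=0x93 r1=0xf1 r2=0x14 r3=0x96  N=1 Z=0
after  2: r0=0x93 r1=0x90 r2=0x14 r3=0x96  N=1 Z=0
after  3: r0=0x90 r1=0x90 r2=0x14 r3=0x96  N=1 Z=0
after  4: r0=0x90 r1=0x20 r2=0x14 r3=0x96  N=0 Z=0
after  5: r0=0x90 r1=0x20 r2=0x14 r3=0x00  N=0 Z=1
-- IRQ taken; context saved, return-PC = 6 --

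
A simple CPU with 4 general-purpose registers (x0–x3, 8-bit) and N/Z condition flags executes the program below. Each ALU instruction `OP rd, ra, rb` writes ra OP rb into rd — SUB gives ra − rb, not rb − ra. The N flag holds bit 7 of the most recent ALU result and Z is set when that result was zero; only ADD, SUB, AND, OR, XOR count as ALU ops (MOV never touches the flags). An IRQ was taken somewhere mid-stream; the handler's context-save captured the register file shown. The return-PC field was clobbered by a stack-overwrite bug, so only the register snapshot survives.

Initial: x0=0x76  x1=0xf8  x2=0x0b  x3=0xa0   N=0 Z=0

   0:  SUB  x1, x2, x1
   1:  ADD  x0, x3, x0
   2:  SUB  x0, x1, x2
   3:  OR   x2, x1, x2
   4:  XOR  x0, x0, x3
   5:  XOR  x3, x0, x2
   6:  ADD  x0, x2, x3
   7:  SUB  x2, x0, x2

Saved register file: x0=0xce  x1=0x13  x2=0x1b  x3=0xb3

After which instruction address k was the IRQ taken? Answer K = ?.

K = 6

after  0: x0=0x76 x1=0x13 x2=0x0b x3=0xa0  N=0 Z=0
after  1: x0=0x16 x1=0x13 x2=0x0b x3=0xa0  N=0 Z=0
after  2: x0=0x08 x1=0x13 x2=0x0b x3=0xa0  N=0 Z=0
after  3: x0=0x08 x1=0x13 x2=0x1b x3=0xa0  N=0 Z=0
after  4: x0=0xa8 x1=0x13 x2=0x1b x3=0xa0  N=1 Z=0
after  5: x0=0xa8 x1=0x13 x2=0x1b x3=0xb3  N=1 Z=0
after  6: x0=0xce x1=0x13 x2=0x1b x3=0xb3  N=1 Z=0
-- IRQ taken; context saved, return-PC = 7 --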